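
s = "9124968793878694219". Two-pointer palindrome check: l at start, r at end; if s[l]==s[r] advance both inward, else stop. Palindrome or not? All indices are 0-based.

not a palindrome (mismatch at 8,10)

l=0 r=18: '9'=='9', l++,r--
l=1 r=17: '1'=='1', l++,r--
l=2 r=16: '2'=='2', l++,r--
l=3 r=15: '4'=='4', l++,r--
l=4 r=14: '9'=='9', l++,r--
l=5 r=13: '6'=='6', l++,r--
l=6 r=12: '8'=='8', l++,r--
l=7 r=11: '7'=='7', l++,r--
l=8 r=10: '9'!='8', stop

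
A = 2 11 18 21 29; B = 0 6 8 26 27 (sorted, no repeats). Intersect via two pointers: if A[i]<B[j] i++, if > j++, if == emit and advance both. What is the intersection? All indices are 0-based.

intersection = []

i=0 j=0: 2>0, j++
i=0 j=1: 2<6, i++
i=1 j=1: 11>6, j++
i=1 j=2: 11>8, j++
i=1 j=3: 11<26, i++
i=2 j=3: 18<26, i++
i=3 j=3: 21<26, i++
i=4 j=3: 29>26, j++
i=4 j=4: 29>27, j++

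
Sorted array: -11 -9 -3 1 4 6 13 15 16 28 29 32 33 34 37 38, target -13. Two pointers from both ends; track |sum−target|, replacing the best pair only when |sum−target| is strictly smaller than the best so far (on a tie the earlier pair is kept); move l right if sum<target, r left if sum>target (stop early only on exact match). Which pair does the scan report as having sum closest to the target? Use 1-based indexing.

l=1 r=16: -11+38=27 d=40 *, r--
l=1 r=15: -11+37=26 d=39 *, r--
l=1 r=14: -11+34=23 d=36 *, r--
l=1 r=13: -11+33=22 d=35 *, r--
l=1 r=12: -11+32=21 d=34 *, r--
l=1 r=11: -11+29=18 d=31 *, r--
l=1 r=10: -11+28=17 d=30 *, r--
l=1 r=9: -11+16=5 d=18 *, r--
l=1 r=8: -11+15=4 d=17 *, r--
l=1 r=7: -11+13=2 d=15 *, r--
l=1 r=6: -11+6=-5 d=8 *, r--
l=1 r=5: -11+4=-7 d=6 *, r--
l=1 r=4: -11+1=-10 d=3 *, r--
l=1 r=3: -11+-3=-14 d=1 *, l++
l=2 r=3: -9+-3=-12 d=1, r--

pair (-11, -3) with sum -14 (|Δ|=1)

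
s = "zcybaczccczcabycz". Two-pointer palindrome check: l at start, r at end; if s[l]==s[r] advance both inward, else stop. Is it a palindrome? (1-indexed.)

l=1 r=17: 'z'=='z', l++,r--
l=2 r=16: 'c'=='c', l++,r--
l=3 r=15: 'y'=='y', l++,r--
l=4 r=14: 'b'=='b', l++,r--
l=5 r=13: 'a'=='a', l++,r--
l=6 r=12: 'c'=='c', l++,r--
l=7 r=11: 'z'=='z', l++,r--
l=8 r=10: 'c'=='c', l++,r--

palindrome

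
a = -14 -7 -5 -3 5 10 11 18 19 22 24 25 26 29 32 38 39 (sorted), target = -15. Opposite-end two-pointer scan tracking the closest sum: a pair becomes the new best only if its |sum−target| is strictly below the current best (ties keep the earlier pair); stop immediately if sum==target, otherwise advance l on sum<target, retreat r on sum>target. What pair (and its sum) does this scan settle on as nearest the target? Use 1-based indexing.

pair (-14, -3) with sum -17 (|Δ|=2)

[1,17] -14+39=25 d=40 * → r--
[1,16] -14+38=24 d=39 * → r--
[1,15] -14+32=18 d=33 * → r--
[1,14] -14+29=15 d=30 * → r--
[1,13] -14+26=12 d=27 * → r--
[1,12] -14+25=11 d=26 * → r--
[1,11] -14+24=10 d=25 * → r--
[1,10] -14+22=8 d=23 * → r--
[1,9] -14+19=5 d=20 * → r--
[1,8] -14+18=4 d=19 * → r--
[1,7] -14+11=-3 d=12 * → r--
[1,6] -14+10=-4 d=11 * → r--
[1,5] -14+5=-9 d=6 * → r--
[1,4] -14+-3=-17 d=2 * → l++
[2,4] -7+-3=-10 d=5 → r--
[2,3] -7+-5=-12 d=3 → r--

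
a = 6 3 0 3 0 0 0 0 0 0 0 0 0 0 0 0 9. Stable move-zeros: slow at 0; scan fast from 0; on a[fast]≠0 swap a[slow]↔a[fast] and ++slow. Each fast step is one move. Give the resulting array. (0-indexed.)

[6, 3, 3, 9, 0, 0, 0, 0, 0, 0, 0, 0, 0, 0, 0, 0, 0]

slow=0 fast=0: a[fast]=6≠0 swap→a[0]=6, slow++,fast++
slow=1 fast=1: a[fast]=3≠0 swap→a[1]=3, slow++,fast++
slow=2 fast=2: a[fast]=0, fast++
slow=2 fast=3: a[fast]=3≠0 swap→a[2]=3, slow++,fast++
slow=3 fast=4: a[fast]=0, fast++
slow=3 fast=5: a[fast]=0, fast++
slow=3 fast=6: a[fast]=0, fast++
slow=3 fast=7: a[fast]=0, fast++
slow=3 fast=8: a[fast]=0, fast++
slow=3 fast=9: a[fast]=0, fast++
slow=3 fast=10: a[fast]=0, fast++
slow=3 fast=11: a[fast]=0, fast++
slow=3 fast=12: a[fast]=0, fast++
slow=3 fast=13: a[fast]=0, fast++
slow=3 fast=14: a[fast]=0, fast++
slow=3 fast=15: a[fast]=0, fast++
slow=3 fast=16: a[fast]=9≠0 swap→a[3]=9, slow++,fast++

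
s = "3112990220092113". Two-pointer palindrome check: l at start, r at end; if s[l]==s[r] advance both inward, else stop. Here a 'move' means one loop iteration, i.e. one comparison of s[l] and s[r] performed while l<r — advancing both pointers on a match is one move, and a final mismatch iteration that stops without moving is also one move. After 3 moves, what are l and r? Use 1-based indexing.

l=1 r=16: '3'=='3', l++,r--
l=2 r=15: '1'=='1', l++,r--
l=3 r=14: '1'=='1', l++,r--

l=4, r=13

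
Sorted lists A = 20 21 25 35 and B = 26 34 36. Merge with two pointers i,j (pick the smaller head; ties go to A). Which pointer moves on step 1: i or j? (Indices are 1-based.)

i

[i=1,j=1] A[i]=20<=B[j]=26 take 20 → i++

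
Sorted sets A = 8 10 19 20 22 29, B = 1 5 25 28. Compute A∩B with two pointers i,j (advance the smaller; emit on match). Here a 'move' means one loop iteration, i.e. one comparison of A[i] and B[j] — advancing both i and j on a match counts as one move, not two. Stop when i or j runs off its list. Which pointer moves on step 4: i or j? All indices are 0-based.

i

i=0 j=0: 8>1, j++
i=0 j=1: 8>5, j++
i=0 j=2: 8<25, i++
i=1 j=2: 10<25, i++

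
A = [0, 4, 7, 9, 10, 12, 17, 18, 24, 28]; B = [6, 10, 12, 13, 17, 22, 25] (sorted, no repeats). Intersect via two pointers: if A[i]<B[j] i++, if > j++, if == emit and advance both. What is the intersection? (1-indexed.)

[i=1,j=1] 0<6 → i++
[i=2,j=1] 4<6 → i++
[i=3,j=1] 7>6 → j++
[i=3,j=2] 7<10 → i++
[i=4,j=2] 9<10 → i++
[i=5,j=2] 10==10 emit → i++,j++
[i=6,j=3] 12==12 emit → i++,j++
[i=7,j=4] 17>13 → j++
[i=7,j=5] 17==17 emit → i++,j++
[i=8,j=6] 18<22 → i++
[i=9,j=6] 24>22 → j++
[i=9,j=7] 24<25 → i++
[i=10,j=7] 28>25 → j++

intersection = [10, 12, 17]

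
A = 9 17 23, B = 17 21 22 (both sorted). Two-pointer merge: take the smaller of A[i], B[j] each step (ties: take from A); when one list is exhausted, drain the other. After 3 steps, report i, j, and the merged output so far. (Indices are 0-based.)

[i=0,j=0] A[i]=9<=B[j]=17 take 9 → i++
[i=1,j=0] A[i]=17<=B[j]=17 take 17 → i++
[i=2,j=0] A[i]=23>B[j]=17 take 17 → j++

i=2, j=1, merged so far=[9, 17, 17]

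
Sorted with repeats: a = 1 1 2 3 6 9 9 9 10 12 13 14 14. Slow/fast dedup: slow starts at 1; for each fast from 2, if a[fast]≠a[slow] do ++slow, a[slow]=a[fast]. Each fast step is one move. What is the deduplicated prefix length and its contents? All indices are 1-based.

slow=1 fast=2: a[fast]=1=a[slow] dup, fast++
slow=1 fast=3: a[fast]=2≠a[slow]=1 write a[2]=2, slow++,fast++
slow=2 fast=4: a[fast]=3≠a[slow]=2 write a[3]=3, slow++,fast++
slow=3 fast=5: a[fast]=6≠a[slow]=3 write a[4]=6, slow++,fast++
slow=4 fast=6: a[fast]=9≠a[slow]=6 write a[5]=9, slow++,fast++
slow=5 fast=7: a[fast]=9=a[slow] dup, fast++
slow=5 fast=8: a[fast]=9=a[slow] dup, fast++
slow=5 fast=9: a[fast]=10≠a[slow]=9 write a[6]=10, slow++,fast++
slow=6 fast=10: a[fast]=12≠a[slow]=10 write a[7]=12, slow++,fast++
slow=7 fast=11: a[fast]=13≠a[slow]=12 write a[8]=13, slow++,fast++
slow=8 fast=12: a[fast]=14≠a[slow]=13 write a[9]=14, slow++,fast++
slow=9 fast=13: a[fast]=14=a[slow] dup, fast++

length 9; prefix = [1, 2, 3, 6, 9, 10, 12, 13, 14]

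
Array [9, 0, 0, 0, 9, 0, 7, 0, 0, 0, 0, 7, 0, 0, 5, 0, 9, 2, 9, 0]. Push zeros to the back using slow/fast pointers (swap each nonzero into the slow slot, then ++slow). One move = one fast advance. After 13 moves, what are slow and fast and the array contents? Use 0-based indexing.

slow=4, fast=13, a=[9, 9, 7, 7, 0, 0, 0, 0, 0, 0, 0, 0, 0, 0, 5, 0, 9, 2, 9, 0]

(s=0,f=0) a[fast]=9≠0 swap→a[0]=9 → slow++,fast++
(s=1,f=1) a[fast]=0 → fast++
(s=1,f=2) a[fast]=0 → fast++
(s=1,f=3) a[fast]=0 → fast++
(s=1,f=4) a[fast]=9≠0 swap→a[1]=9 → slow++,fast++
(s=2,f=5) a[fast]=0 → fast++
(s=2,f=6) a[fast]=7≠0 swap→a[2]=7 → slow++,fast++
(s=3,f=7) a[fast]=0 → fast++
(s=3,f=8) a[fast]=0 → fast++
(s=3,f=9) a[fast]=0 → fast++
(s=3,f=10) a[fast]=0 → fast++
(s=3,f=11) a[fast]=7≠0 swap→a[3]=7 → slow++,fast++
(s=4,f=12) a[fast]=0 → fast++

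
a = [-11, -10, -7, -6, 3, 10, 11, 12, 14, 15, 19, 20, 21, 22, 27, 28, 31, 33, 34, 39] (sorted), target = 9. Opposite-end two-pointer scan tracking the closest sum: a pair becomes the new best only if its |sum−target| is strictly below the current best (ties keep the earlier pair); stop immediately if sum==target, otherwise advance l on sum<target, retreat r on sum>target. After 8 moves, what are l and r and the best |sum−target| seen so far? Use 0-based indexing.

[0,19] -11+39=28 d=19 * → r--
[0,18] -11+34=23 d=14 * → r--
[0,17] -11+33=22 d=13 * → r--
[0,16] -11+31=20 d=11 * → r--
[0,15] -11+28=17 d=8 * → r--
[0,14] -11+27=16 d=7 * → r--
[0,13] -11+22=11 d=2 * → r--
[0,12] -11+21=10 d=1 * → r--

l=0, r=11, best |Δ|=1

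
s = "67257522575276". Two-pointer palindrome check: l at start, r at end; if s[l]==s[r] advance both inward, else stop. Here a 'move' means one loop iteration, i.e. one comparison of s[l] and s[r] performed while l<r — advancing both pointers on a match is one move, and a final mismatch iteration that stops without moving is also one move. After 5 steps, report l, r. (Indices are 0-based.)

l=5, r=8

l=0 r=13: '6'=='6', l++,r--
l=1 r=12: '7'=='7', l++,r--
l=2 r=11: '2'=='2', l++,r--
l=3 r=10: '5'=='5', l++,r--
l=4 r=9: '7'=='7', l++,r--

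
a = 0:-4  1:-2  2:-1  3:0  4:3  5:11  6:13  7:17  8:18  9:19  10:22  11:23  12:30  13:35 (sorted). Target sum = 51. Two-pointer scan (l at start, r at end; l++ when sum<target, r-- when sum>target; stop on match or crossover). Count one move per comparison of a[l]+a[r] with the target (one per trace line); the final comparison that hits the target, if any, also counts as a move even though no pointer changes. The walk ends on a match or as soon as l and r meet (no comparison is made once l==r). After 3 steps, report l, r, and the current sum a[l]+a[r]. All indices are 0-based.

[0,13] -4+35=31 <51 → l++
[1,13] -2+35=33 <51 → l++
[2,13] -1+35=34 <51 → l++

l=3, r=13, sum=35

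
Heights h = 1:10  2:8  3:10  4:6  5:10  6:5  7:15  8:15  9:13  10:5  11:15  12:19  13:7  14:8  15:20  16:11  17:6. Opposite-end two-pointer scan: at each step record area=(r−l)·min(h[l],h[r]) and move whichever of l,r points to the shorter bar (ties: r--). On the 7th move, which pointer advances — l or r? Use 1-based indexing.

l

[1,17] min(10,6)*16=96 best=96 * → r--
[1,16] min(10,11)*15=150 best=150 * → l++
[2,16] min(8,11)*14=112 best=150 → l++
[3,16] min(10,11)*13=130 best=150 → l++
[4,16] min(6,11)*12=72 best=150 → l++
[5,16] min(10,11)*11=110 best=150 → l++
[6,16] min(5,11)*10=50 best=150 → l++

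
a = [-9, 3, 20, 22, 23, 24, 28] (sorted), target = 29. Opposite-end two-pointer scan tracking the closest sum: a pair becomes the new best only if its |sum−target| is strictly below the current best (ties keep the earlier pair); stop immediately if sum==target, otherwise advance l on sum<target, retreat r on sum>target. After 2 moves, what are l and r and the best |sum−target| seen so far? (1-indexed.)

l=2, r=6, best |Δ|=2

l=1 r=7: -9+28=19 d=10 *, l++
l=2 r=7: 3+28=31 d=2 *, r--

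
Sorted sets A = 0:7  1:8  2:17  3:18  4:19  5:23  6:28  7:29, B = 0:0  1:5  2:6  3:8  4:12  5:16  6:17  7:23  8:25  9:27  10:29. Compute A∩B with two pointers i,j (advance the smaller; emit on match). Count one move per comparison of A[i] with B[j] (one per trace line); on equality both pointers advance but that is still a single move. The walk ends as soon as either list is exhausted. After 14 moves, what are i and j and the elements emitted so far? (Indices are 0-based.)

i=7, j=10, emitted=[8, 17, 23]

i=0 j=0: 7>0, j++
i=0 j=1: 7>5, j++
i=0 j=2: 7>6, j++
i=0 j=3: 7<8, i++
i=1 j=3: 8==8 emit, i++,j++
i=2 j=4: 17>12, j++
i=2 j=5: 17>16, j++
i=2 j=6: 17==17 emit, i++,j++
i=3 j=7: 18<23, i++
i=4 j=7: 19<23, i++
i=5 j=7: 23==23 emit, i++,j++
i=6 j=8: 28>25, j++
i=6 j=9: 28>27, j++
i=6 j=10: 28<29, i++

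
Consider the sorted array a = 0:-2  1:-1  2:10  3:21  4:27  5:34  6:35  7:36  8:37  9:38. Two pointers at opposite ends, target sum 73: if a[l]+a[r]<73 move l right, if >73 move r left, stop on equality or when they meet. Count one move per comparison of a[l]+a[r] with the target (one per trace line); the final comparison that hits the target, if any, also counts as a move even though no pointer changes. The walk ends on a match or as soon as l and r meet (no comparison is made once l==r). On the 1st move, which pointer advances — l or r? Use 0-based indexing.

[0,9] -2+38=36 <73 → l++

l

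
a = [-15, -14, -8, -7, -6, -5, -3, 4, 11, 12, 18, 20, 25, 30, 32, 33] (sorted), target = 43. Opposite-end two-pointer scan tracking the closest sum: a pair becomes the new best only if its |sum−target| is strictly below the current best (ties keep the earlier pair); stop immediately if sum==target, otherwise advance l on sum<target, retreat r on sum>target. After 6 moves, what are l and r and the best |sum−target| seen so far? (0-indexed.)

l=6, r=15, best |Δ|=15

l=0 r=15: -15+33=18 d=25 *, l++
l=1 r=15: -14+33=19 d=24 *, l++
l=2 r=15: -8+33=25 d=18 *, l++
l=3 r=15: -7+33=26 d=17 *, l++
l=4 r=15: -6+33=27 d=16 *, l++
l=5 r=15: -5+33=28 d=15 *, l++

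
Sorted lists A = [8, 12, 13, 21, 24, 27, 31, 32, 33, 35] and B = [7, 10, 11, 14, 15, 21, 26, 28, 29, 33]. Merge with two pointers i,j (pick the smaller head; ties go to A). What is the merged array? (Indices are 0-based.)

[7, 8, 10, 11, 12, 13, 14, 15, 21, 21, 24, 26, 27, 28, 29, 31, 32, 33, 33, 35]

[i=0,j=0] A[i]=8>B[j]=7 take 7 → j++
[i=0,j=1] A[i]=8<=B[j]=10 take 8 → i++
[i=1,j=1] A[i]=12>B[j]=10 take 10 → j++
[i=1,j=2] A[i]=12>B[j]=11 take 11 → j++
[i=1,j=3] A[i]=12<=B[j]=14 take 12 → i++
[i=2,j=3] A[i]=13<=B[j]=14 take 13 → i++
[i=3,j=3] A[i]=21>B[j]=14 take 14 → j++
[i=3,j=4] A[i]=21>B[j]=15 take 15 → j++
[i=3,j=5] A[i]=21<=B[j]=21 take 21 → i++
[i=4,j=5] A[i]=24>B[j]=21 take 21 → j++
[i=4,j=6] A[i]=24<=B[j]=26 take 24 → i++
[i=5,j=6] A[i]=27>B[j]=26 take 26 → j++
[i=5,j=7] A[i]=27<=B[j]=28 take 27 → i++
[i=6,j=7] A[i]=31>B[j]=28 take 28 → j++
[i=6,j=8] A[i]=31>B[j]=29 take 29 → j++
[i=6,j=9] A[i]=31<=B[j]=33 take 31 → i++
[i=7,j=9] A[i]=32<=B[j]=33 take 32 → i++
[i=8,j=9] A[i]=33<=B[j]=33 take 33 → i++
[i=9,j=9] A[i]=35>B[j]=33 take 33 → j++
[i=9,j=10] B done, take A[i]=35 → i++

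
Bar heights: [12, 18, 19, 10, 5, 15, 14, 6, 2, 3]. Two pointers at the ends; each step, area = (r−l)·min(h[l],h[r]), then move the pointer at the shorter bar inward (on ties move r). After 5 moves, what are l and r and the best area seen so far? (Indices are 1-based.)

l=2, r=6, best area=72

[1,10] min(12,3)*9=27 best=27 * → r--
[1,9] min(12,2)*8=16 best=27 → r--
[1,8] min(12,6)*7=42 best=42 * → r--
[1,7] min(12,14)*6=72 best=72 * → l++
[2,7] min(18,14)*5=70 best=72 → r--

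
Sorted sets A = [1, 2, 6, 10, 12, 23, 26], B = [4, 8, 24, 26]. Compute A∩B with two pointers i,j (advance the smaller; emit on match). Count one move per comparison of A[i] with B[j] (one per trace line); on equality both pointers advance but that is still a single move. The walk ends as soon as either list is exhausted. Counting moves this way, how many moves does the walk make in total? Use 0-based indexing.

i=0 j=0: 1<4, i++
i=1 j=0: 2<4, i++
i=2 j=0: 6>4, j++
i=2 j=1: 6<8, i++
i=3 j=1: 10>8, j++
i=3 j=2: 10<24, i++
i=4 j=2: 12<24, i++
i=5 j=2: 23<24, i++
i=6 j=2: 26>24, j++
i=6 j=3: 26==26 emit, i++,j++

10 moves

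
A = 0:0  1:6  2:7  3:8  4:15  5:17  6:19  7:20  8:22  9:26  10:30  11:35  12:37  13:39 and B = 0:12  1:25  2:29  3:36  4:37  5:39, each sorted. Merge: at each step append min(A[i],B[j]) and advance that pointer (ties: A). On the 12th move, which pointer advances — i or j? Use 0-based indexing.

i=0 j=0: A[i]=0<=B[j]=12 take 0, i++
i=1 j=0: A[i]=6<=B[j]=12 take 6, i++
i=2 j=0: A[i]=7<=B[j]=12 take 7, i++
i=3 j=0: A[i]=8<=B[j]=12 take 8, i++
i=4 j=0: A[i]=15>B[j]=12 take 12, j++
i=4 j=1: A[i]=15<=B[j]=25 take 15, i++
i=5 j=1: A[i]=17<=B[j]=25 take 17, i++
i=6 j=1: A[i]=19<=B[j]=25 take 19, i++
i=7 j=1: A[i]=20<=B[j]=25 take 20, i++
i=8 j=1: A[i]=22<=B[j]=25 take 22, i++
i=9 j=1: A[i]=26>B[j]=25 take 25, j++
i=9 j=2: A[i]=26<=B[j]=29 take 26, i++

i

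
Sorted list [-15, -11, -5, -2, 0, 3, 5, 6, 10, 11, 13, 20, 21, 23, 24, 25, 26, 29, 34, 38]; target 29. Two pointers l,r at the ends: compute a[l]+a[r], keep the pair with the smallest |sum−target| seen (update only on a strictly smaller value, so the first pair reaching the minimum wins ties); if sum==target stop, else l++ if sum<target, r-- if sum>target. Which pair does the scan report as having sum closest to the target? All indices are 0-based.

pair (-5, 34) with sum 29 (|Δ|=0)

l=0 r=19: -15+38=23 d=6 *, l++
l=1 r=19: -11+38=27 d=2 *, l++
l=2 r=19: -5+38=33 d=4, r--
l=2 r=18: -5+34=29 d=0 *, stop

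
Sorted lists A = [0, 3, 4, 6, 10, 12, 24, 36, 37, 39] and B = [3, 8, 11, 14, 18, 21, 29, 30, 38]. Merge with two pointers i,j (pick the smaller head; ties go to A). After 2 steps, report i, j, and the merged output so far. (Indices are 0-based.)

i=2, j=0, merged so far=[0, 3]

[i=0,j=0] A[i]=0<=B[j]=3 take 0 → i++
[i=1,j=0] A[i]=3<=B[j]=3 take 3 → i++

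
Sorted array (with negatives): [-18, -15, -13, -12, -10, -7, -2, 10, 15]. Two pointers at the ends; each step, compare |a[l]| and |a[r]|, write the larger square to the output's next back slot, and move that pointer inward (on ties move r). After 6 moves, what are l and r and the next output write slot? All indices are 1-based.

l=5, r=7, next write slot=3

[1,9] |-18|>|15| out[9]=324 → l++
[2,9] |-15|<=|15| out[8]=225 → r--
[2,8] |-15|>|10| out[7]=225 → l++
[3,8] |-13|>|10| out[6]=169 → l++
[4,8] |-12|>|10| out[5]=144 → l++
[5,8] |-10|<=|10| out[4]=100 → r--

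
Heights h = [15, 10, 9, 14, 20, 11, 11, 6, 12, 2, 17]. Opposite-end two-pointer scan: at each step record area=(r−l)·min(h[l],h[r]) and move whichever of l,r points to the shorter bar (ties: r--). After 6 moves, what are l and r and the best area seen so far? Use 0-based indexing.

l=4, r=8, best area=150

[0,10] min(15,17)*10=150 best=150 * → l++
[1,10] min(10,17)*9=90 best=150 → l++
[2,10] min(9,17)*8=72 best=150 → l++
[3,10] min(14,17)*7=98 best=150 → l++
[4,10] min(20,17)*6=102 best=150 → r--
[4,9] min(20,2)*5=10 best=150 → r--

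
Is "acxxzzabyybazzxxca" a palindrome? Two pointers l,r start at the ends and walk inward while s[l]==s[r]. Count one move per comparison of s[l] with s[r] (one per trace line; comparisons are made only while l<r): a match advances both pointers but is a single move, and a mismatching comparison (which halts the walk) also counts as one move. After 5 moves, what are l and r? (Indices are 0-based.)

[0,17] 'a'=='a' → l++,r--
[1,16] 'c'=='c' → l++,r--
[2,15] 'x'=='x' → l++,r--
[3,14] 'x'=='x' → l++,r--
[4,13] 'z'=='z' → l++,r--

l=5, r=12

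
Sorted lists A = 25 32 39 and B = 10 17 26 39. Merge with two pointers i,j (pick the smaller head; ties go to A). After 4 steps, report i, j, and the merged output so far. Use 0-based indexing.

i=1, j=3, merged so far=[10, 17, 25, 26]

[i=0,j=0] A[i]=25>B[j]=10 take 10 → j++
[i=0,j=1] A[i]=25>B[j]=17 take 17 → j++
[i=0,j=2] A[i]=25<=B[j]=26 take 25 → i++
[i=1,j=2] A[i]=32>B[j]=26 take 26 → j++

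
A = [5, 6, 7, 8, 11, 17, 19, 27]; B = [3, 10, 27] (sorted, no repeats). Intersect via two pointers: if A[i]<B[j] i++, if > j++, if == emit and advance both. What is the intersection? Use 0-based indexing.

i=0 j=0: 5>3, j++
i=0 j=1: 5<10, i++
i=1 j=1: 6<10, i++
i=2 j=1: 7<10, i++
i=3 j=1: 8<10, i++
i=4 j=1: 11>10, j++
i=4 j=2: 11<27, i++
i=5 j=2: 17<27, i++
i=6 j=2: 19<27, i++
i=7 j=2: 27==27 emit, i++,j++

intersection = [27]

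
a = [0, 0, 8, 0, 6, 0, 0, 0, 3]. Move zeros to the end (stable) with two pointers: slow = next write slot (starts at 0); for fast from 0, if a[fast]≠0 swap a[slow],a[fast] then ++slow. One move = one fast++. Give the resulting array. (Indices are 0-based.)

[8, 6, 3, 0, 0, 0, 0, 0, 0]

(s=0,f=0) a[fast]=0 → fast++
(s=0,f=1) a[fast]=0 → fast++
(s=0,f=2) a[fast]=8≠0 swap→a[0]=8 → slow++,fast++
(s=1,f=3) a[fast]=0 → fast++
(s=1,f=4) a[fast]=6≠0 swap→a[1]=6 → slow++,fast++
(s=2,f=5) a[fast]=0 → fast++
(s=2,f=6) a[fast]=0 → fast++
(s=2,f=7) a[fast]=0 → fast++
(s=2,f=8) a[fast]=3≠0 swap→a[2]=3 → slow++,fast++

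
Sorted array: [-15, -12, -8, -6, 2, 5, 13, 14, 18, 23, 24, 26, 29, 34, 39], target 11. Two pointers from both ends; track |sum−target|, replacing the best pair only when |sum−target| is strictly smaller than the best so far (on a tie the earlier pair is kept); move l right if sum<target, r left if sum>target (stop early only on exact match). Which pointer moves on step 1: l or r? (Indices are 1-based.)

[1,15] -15+39=24 d=13 * → r--

r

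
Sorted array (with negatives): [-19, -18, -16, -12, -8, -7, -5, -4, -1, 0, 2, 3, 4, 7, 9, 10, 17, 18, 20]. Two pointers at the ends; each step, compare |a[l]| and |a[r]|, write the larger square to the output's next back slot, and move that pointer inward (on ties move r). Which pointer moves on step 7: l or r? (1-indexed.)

l=1 r=19: |-19|<=|20| out[19]=400, r--
l=1 r=18: |-19|>|18| out[18]=361, l++
l=2 r=18: |-18|<=|18| out[17]=324, r--
l=2 r=17: |-18|>|17| out[16]=324, l++
l=3 r=17: |-16|<=|17| out[15]=289, r--
l=3 r=16: |-16|>|10| out[14]=256, l++
l=4 r=16: |-12|>|10| out[13]=144, l++

l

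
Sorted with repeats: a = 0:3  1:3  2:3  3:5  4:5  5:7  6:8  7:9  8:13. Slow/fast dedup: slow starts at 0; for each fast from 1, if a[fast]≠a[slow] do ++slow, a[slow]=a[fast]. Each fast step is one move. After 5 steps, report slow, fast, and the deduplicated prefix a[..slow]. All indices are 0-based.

(s=0,f=1) a[fast]=3=a[slow] dup → fast++
(s=0,f=2) a[fast]=3=a[slow] dup → fast++
(s=0,f=3) a[fast]=5≠a[slow]=3 write a[1]=5 → slow++,fast++
(s=1,f=4) a[fast]=5=a[slow] dup → fast++
(s=1,f=5) a[fast]=7≠a[slow]=5 write a[2]=7 → slow++,fast++

slow=2, fast=6, prefix=[3, 5, 7]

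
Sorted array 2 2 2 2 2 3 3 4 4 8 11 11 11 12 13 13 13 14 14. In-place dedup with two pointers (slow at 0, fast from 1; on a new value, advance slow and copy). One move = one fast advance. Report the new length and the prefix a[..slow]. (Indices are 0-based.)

slow=0 fast=1: a[fast]=2=a[slow] dup, fast++
slow=0 fast=2: a[fast]=2=a[slow] dup, fast++
slow=0 fast=3: a[fast]=2=a[slow] dup, fast++
slow=0 fast=4: a[fast]=2=a[slow] dup, fast++
slow=0 fast=5: a[fast]=3≠a[slow]=2 write a[1]=3, slow++,fast++
slow=1 fast=6: a[fast]=3=a[slow] dup, fast++
slow=1 fast=7: a[fast]=4≠a[slow]=3 write a[2]=4, slow++,fast++
slow=2 fast=8: a[fast]=4=a[slow] dup, fast++
slow=2 fast=9: a[fast]=8≠a[slow]=4 write a[3]=8, slow++,fast++
slow=3 fast=10: a[fast]=11≠a[slow]=8 write a[4]=11, slow++,fast++
slow=4 fast=11: a[fast]=11=a[slow] dup, fast++
slow=4 fast=12: a[fast]=11=a[slow] dup, fast++
slow=4 fast=13: a[fast]=12≠a[slow]=11 write a[5]=12, slow++,fast++
slow=5 fast=14: a[fast]=13≠a[slow]=12 write a[6]=13, slow++,fast++
slow=6 fast=15: a[fast]=13=a[slow] dup, fast++
slow=6 fast=16: a[fast]=13=a[slow] dup, fast++
slow=6 fast=17: a[fast]=14≠a[slow]=13 write a[7]=14, slow++,fast++
slow=7 fast=18: a[fast]=14=a[slow] dup, fast++

length 8; prefix = [2, 3, 4, 8, 11, 12, 13, 14]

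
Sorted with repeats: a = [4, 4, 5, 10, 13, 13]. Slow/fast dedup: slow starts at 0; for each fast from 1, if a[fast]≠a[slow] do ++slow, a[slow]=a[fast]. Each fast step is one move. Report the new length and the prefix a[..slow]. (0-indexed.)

slow=0 fast=1: a[fast]=4=a[slow] dup, fast++
slow=0 fast=2: a[fast]=5≠a[slow]=4 write a[1]=5, slow++,fast++
slow=1 fast=3: a[fast]=10≠a[slow]=5 write a[2]=10, slow++,fast++
slow=2 fast=4: a[fast]=13≠a[slow]=10 write a[3]=13, slow++,fast++
slow=3 fast=5: a[fast]=13=a[slow] dup, fast++

length 4; prefix = [4, 5, 10, 13]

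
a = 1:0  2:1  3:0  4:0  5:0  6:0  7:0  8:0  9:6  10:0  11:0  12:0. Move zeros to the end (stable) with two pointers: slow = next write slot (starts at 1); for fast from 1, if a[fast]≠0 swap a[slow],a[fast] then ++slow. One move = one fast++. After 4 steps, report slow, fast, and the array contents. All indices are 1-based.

slow=2, fast=5, a=[1, 0, 0, 0, 0, 0, 0, 0, 6, 0, 0, 0]

(s=1,f=1) a[fast]=0 → fast++
(s=1,f=2) a[fast]=1≠0 swap→a[1]=1 → slow++,fast++
(s=2,f=3) a[fast]=0 → fast++
(s=2,f=4) a[fast]=0 → fast++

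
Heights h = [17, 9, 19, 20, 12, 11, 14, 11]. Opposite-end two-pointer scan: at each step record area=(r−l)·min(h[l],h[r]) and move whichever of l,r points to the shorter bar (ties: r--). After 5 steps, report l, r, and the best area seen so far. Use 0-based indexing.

l=1, r=3, best area=84

l=0 r=7: min(17,11)*7=77 best=77 *, r--
l=0 r=6: min(17,14)*6=84 best=84 *, r--
l=0 r=5: min(17,11)*5=55 best=84, r--
l=0 r=4: min(17,12)*4=48 best=84, r--
l=0 r=3: min(17,20)*3=51 best=84, l++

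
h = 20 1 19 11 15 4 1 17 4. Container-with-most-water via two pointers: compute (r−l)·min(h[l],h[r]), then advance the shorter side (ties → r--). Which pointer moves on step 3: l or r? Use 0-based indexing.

r

[0,8] min(20,4)*8=32 best=32 * → r--
[0,7] min(20,17)*7=119 best=119 * → r--
[0,6] min(20,1)*6=6 best=119 → r--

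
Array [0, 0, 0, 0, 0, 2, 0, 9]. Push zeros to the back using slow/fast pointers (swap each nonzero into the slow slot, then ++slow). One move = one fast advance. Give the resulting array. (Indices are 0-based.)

[2, 9, 0, 0, 0, 0, 0, 0]

(s=0,f=0) a[fast]=0 → fast++
(s=0,f=1) a[fast]=0 → fast++
(s=0,f=2) a[fast]=0 → fast++
(s=0,f=3) a[fast]=0 → fast++
(s=0,f=4) a[fast]=0 → fast++
(s=0,f=5) a[fast]=2≠0 swap→a[0]=2 → slow++,fast++
(s=1,f=6) a[fast]=0 → fast++
(s=1,f=7) a[fast]=9≠0 swap→a[1]=9 → slow++,fast++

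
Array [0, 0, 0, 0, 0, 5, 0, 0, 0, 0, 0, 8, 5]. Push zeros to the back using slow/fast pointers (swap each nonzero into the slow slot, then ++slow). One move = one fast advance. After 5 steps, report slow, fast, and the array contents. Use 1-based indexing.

slow=1, fast=6, a=[0, 0, 0, 0, 0, 5, 0, 0, 0, 0, 0, 8, 5]

(s=1,f=1) a[fast]=0 → fast++
(s=1,f=2) a[fast]=0 → fast++
(s=1,f=3) a[fast]=0 → fast++
(s=1,f=4) a[fast]=0 → fast++
(s=1,f=5) a[fast]=0 → fast++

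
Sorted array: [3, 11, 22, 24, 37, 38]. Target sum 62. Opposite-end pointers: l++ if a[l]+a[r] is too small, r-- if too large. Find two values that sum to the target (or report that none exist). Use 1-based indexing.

(24, 38)

l=1 r=6: 3+38=41 <62, l++
l=2 r=6: 11+38=49 <62, l++
l=3 r=6: 22+38=60 <62, l++
l=4 r=6: 24+38=62, found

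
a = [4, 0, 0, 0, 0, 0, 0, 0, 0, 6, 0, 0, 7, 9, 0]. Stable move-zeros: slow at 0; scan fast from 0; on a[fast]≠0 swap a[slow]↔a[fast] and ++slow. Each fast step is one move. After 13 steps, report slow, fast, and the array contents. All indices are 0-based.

(s=0,f=0) a[fast]=4≠0 swap→a[0]=4 → slow++,fast++
(s=1,f=1) a[fast]=0 → fast++
(s=1,f=2) a[fast]=0 → fast++
(s=1,f=3) a[fast]=0 → fast++
(s=1,f=4) a[fast]=0 → fast++
(s=1,f=5) a[fast]=0 → fast++
(s=1,f=6) a[fast]=0 → fast++
(s=1,f=7) a[fast]=0 → fast++
(s=1,f=8) a[fast]=0 → fast++
(s=1,f=9) a[fast]=6≠0 swap→a[1]=6 → slow++,fast++
(s=2,f=10) a[fast]=0 → fast++
(s=2,f=11) a[fast]=0 → fast++
(s=2,f=12) a[fast]=7≠0 swap→a[2]=7 → slow++,fast++

slow=3, fast=13, a=[4, 6, 7, 0, 0, 0, 0, 0, 0, 0, 0, 0, 0, 9, 0]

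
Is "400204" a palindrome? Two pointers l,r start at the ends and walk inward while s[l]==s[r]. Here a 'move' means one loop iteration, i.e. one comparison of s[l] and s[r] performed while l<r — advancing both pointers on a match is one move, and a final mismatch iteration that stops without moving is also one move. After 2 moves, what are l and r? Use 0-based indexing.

[0,5] '4'=='4' → l++,r--
[1,4] '0'=='0' → l++,r--

l=2, r=3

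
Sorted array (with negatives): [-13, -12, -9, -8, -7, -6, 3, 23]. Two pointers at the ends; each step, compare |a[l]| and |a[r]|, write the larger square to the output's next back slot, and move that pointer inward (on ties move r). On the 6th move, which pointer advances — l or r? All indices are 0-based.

[0,7] |-13|<=|23| out[7]=529 → r--
[0,6] |-13|>|3| out[6]=169 → l++
[1,6] |-12|>|3| out[5]=144 → l++
[2,6] |-9|>|3| out[4]=81 → l++
[3,6] |-8|>|3| out[3]=64 → l++
[4,6] |-7|>|3| out[2]=49 → l++

l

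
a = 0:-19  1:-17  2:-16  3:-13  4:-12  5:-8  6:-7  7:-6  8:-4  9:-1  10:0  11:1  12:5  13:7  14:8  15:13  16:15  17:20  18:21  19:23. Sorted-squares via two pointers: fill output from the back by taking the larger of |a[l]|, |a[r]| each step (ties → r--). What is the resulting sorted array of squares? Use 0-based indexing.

[0, 1, 1, 16, 25, 36, 49, 49, 64, 64, 144, 169, 169, 225, 256, 289, 361, 400, 441, 529]

[0,19] |-19|<=|23| out[19]=529 → r--
[0,18] |-19|<=|21| out[18]=441 → r--
[0,17] |-19|<=|20| out[17]=400 → r--
[0,16] |-19|>|15| out[16]=361 → l++
[1,16] |-17|>|15| out[15]=289 → l++
[2,16] |-16|>|15| out[14]=256 → l++
[3,16] |-13|<=|15| out[13]=225 → r--
[3,15] |-13|<=|13| out[12]=169 → r--
[3,14] |-13|>|8| out[11]=169 → l++
[4,14] |-12|>|8| out[10]=144 → l++
[5,14] |-8|<=|8| out[9]=64 → r--
[5,13] |-8|>|7| out[8]=64 → l++
[6,13] |-7|<=|7| out[7]=49 → r--
[6,12] |-7|>|5| out[6]=49 → l++
[7,12] |-6|>|5| out[5]=36 → l++
[8,12] |-4|<=|5| out[4]=25 → r--
[8,11] |-4|>|1| out[3]=16 → l++
[9,11] |-1|<=|1| out[2]=1 → r--
[9,10] |-1|>|0| out[1]=1 → l++
[10,10] |0|<=|0| out[0]=0 → r--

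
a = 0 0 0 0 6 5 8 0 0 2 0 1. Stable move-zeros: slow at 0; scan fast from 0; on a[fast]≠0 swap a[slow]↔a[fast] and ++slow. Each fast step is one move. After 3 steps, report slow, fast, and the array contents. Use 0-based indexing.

(s=0,f=0) a[fast]=0 → fast++
(s=0,f=1) a[fast]=0 → fast++
(s=0,f=2) a[fast]=0 → fast++

slow=0, fast=3, a=[0, 0, 0, 0, 6, 5, 8, 0, 0, 2, 0, 1]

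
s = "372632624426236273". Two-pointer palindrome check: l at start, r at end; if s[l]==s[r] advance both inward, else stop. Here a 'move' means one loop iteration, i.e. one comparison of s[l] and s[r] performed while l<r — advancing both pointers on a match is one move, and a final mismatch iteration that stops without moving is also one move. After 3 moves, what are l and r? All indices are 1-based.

l=4, r=15

l=1 r=18: '3'=='3', l++,r--
l=2 r=17: '7'=='7', l++,r--
l=3 r=16: '2'=='2', l++,r--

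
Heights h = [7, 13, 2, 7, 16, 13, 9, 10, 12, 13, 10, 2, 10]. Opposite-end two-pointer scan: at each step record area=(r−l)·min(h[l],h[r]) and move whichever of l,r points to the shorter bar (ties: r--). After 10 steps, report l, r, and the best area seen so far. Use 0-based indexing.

l=0 r=12: min(7,10)*12=84 best=84 *, l++
l=1 r=12: min(13,10)*11=110 best=110 *, r--
l=1 r=11: min(13,2)*10=20 best=110, r--
l=1 r=10: min(13,10)*9=90 best=110, r--
l=1 r=9: min(13,13)*8=104 best=110, r--
l=1 r=8: min(13,12)*7=84 best=110, r--
l=1 r=7: min(13,10)*6=60 best=110, r--
l=1 r=6: min(13,9)*5=45 best=110, r--
l=1 r=5: min(13,13)*4=52 best=110, r--
l=1 r=4: min(13,16)*3=39 best=110, l++

l=2, r=4, best area=110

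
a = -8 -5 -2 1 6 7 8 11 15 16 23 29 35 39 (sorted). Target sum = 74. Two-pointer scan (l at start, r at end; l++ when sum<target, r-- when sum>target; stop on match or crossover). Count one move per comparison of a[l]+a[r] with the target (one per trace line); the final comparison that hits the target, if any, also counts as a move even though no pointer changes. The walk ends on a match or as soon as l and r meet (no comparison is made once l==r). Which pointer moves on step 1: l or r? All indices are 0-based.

l

l=0 r=13: -8+39=31 <74, l++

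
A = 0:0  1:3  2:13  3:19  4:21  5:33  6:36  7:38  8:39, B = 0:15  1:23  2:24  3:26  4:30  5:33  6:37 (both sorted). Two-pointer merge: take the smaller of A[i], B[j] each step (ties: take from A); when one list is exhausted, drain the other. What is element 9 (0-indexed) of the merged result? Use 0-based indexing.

i=0 j=0: A[i]=0<=B[j]=15 take 0, i++
i=1 j=0: A[i]=3<=B[j]=15 take 3, i++
i=2 j=0: A[i]=13<=B[j]=15 take 13, i++
i=3 j=0: A[i]=19>B[j]=15 take 15, j++
i=3 j=1: A[i]=19<=B[j]=23 take 19, i++
i=4 j=1: A[i]=21<=B[j]=23 take 21, i++
i=5 j=1: A[i]=33>B[j]=23 take 23, j++
i=5 j=2: A[i]=33>B[j]=24 take 24, j++
i=5 j=3: A[i]=33>B[j]=26 take 26, j++
i=5 j=4: A[i]=33>B[j]=30 take 30, j++
i=5 j=5: A[i]=33<=B[j]=33 take 33, i++
i=6 j=5: A[i]=36>B[j]=33 take 33, j++
i=6 j=6: A[i]=36<=B[j]=37 take 36, i++
i=7 j=6: A[i]=38>B[j]=37 take 37, j++
i=7 j=7: B done, take A[i]=38, i++
i=8 j=7: B done, take A[i]=39, i++

merged[9] = 30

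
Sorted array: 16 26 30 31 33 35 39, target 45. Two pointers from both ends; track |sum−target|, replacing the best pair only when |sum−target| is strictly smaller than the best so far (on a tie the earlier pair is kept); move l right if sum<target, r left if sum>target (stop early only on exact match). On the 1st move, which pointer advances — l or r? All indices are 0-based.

r

[0,6] 16+39=55 d=10 * → r--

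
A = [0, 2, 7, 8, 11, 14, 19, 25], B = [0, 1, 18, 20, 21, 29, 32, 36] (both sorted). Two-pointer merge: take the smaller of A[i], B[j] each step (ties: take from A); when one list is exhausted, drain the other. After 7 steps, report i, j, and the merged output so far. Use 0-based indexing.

i=0 j=0: A[i]=0<=B[j]=0 take 0, i++
i=1 j=0: A[i]=2>B[j]=0 take 0, j++
i=1 j=1: A[i]=2>B[j]=1 take 1, j++
i=1 j=2: A[i]=2<=B[j]=18 take 2, i++
i=2 j=2: A[i]=7<=B[j]=18 take 7, i++
i=3 j=2: A[i]=8<=B[j]=18 take 8, i++
i=4 j=2: A[i]=11<=B[j]=18 take 11, i++

i=5, j=2, merged so far=[0, 0, 1, 2, 7, 8, 11]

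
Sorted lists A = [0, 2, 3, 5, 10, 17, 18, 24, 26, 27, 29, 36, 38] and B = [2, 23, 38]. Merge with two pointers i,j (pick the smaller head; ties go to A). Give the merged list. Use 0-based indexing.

[0, 2, 2, 3, 5, 10, 17, 18, 23, 24, 26, 27, 29, 36, 38, 38]

i=0 j=0: A[i]=0<=B[j]=2 take 0, i++
i=1 j=0: A[i]=2<=B[j]=2 take 2, i++
i=2 j=0: A[i]=3>B[j]=2 take 2, j++
i=2 j=1: A[i]=3<=B[j]=23 take 3, i++
i=3 j=1: A[i]=5<=B[j]=23 take 5, i++
i=4 j=1: A[i]=10<=B[j]=23 take 10, i++
i=5 j=1: A[i]=17<=B[j]=23 take 17, i++
i=6 j=1: A[i]=18<=B[j]=23 take 18, i++
i=7 j=1: A[i]=24>B[j]=23 take 23, j++
i=7 j=2: A[i]=24<=B[j]=38 take 24, i++
i=8 j=2: A[i]=26<=B[j]=38 take 26, i++
i=9 j=2: A[i]=27<=B[j]=38 take 27, i++
i=10 j=2: A[i]=29<=B[j]=38 take 29, i++
i=11 j=2: A[i]=36<=B[j]=38 take 36, i++
i=12 j=2: A[i]=38<=B[j]=38 take 38, i++
i=13 j=2: A done, take B[j]=38, j++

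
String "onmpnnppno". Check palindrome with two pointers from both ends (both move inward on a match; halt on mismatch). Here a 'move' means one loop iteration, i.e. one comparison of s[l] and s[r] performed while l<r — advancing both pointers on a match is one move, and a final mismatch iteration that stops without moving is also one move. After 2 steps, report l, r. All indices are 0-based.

l=2, r=7

[0,9] 'o'=='o' → l++,r--
[1,8] 'n'=='n' → l++,r--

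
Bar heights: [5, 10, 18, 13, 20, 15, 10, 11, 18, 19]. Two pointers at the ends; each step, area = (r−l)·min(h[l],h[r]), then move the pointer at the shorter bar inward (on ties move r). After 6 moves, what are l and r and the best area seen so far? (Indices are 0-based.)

l=4, r=7, best area=126

l=0 r=9: min(5,19)*9=45 best=45 *, l++
l=1 r=9: min(10,19)*8=80 best=80 *, l++
l=2 r=9: min(18,19)*7=126 best=126 *, l++
l=3 r=9: min(13,19)*6=78 best=126, l++
l=4 r=9: min(20,19)*5=95 best=126, r--
l=4 r=8: min(20,18)*4=72 best=126, r--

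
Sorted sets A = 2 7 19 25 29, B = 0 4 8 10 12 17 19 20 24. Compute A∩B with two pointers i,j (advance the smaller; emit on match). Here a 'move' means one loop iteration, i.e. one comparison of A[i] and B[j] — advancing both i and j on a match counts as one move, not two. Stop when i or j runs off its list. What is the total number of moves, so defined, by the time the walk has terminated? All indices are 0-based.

11 moves

[i=0,j=0] 2>0 → j++
[i=0,j=1] 2<4 → i++
[i=1,j=1] 7>4 → j++
[i=1,j=2] 7<8 → i++
[i=2,j=2] 19>8 → j++
[i=2,j=3] 19>10 → j++
[i=2,j=4] 19>12 → j++
[i=2,j=5] 19>17 → j++
[i=2,j=6] 19==19 emit → i++,j++
[i=3,j=7] 25>20 → j++
[i=3,j=8] 25>24 → j++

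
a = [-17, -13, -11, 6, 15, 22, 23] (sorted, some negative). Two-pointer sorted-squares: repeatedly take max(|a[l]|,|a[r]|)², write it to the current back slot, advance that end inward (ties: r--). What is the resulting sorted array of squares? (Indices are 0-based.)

[0,6] |-17|<=|23| out[6]=529 → r--
[0,5] |-17|<=|22| out[5]=484 → r--
[0,4] |-17|>|15| out[4]=289 → l++
[1,4] |-13|<=|15| out[3]=225 → r--
[1,3] |-13|>|6| out[2]=169 → l++
[2,3] |-11|>|6| out[1]=121 → l++
[3,3] |6|<=|6| out[0]=36 → r--

[36, 121, 169, 225, 289, 484, 529]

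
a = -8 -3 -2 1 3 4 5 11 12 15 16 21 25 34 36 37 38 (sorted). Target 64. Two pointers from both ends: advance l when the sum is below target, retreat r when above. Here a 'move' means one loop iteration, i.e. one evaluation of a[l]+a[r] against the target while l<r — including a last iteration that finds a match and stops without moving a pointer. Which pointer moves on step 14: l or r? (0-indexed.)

r

l=0 r=16: -8+38=30 <64, l++
l=1 r=16: -3+38=35 <64, l++
l=2 r=16: -2+38=36 <64, l++
l=3 r=16: 1+38=39 <64, l++
l=4 r=16: 3+38=41 <64, l++
l=5 r=16: 4+38=42 <64, l++
l=6 r=16: 5+38=43 <64, l++
l=7 r=16: 11+38=49 <64, l++
l=8 r=16: 12+38=50 <64, l++
l=9 r=16: 15+38=53 <64, l++
l=10 r=16: 16+38=54 <64, l++
l=11 r=16: 21+38=59 <64, l++
l=12 r=16: 25+38=63 <64, l++
l=13 r=16: 34+38=72 >64, r--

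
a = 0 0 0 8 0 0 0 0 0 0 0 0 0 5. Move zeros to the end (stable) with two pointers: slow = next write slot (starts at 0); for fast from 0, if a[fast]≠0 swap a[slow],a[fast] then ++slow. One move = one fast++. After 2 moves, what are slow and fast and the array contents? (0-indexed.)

(s=0,f=0) a[fast]=0 → fast++
(s=0,f=1) a[fast]=0 → fast++

slow=0, fast=2, a=[0, 0, 0, 8, 0, 0, 0, 0, 0, 0, 0, 0, 0, 5]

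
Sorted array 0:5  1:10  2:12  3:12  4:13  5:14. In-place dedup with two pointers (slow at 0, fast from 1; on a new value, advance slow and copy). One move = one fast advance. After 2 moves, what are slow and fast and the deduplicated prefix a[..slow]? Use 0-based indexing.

slow=0 fast=1: a[fast]=10≠a[slow]=5 write a[1]=10, slow++,fast++
slow=1 fast=2: a[fast]=12≠a[slow]=10 write a[2]=12, slow++,fast++

slow=2, fast=3, prefix=[5, 10, 12]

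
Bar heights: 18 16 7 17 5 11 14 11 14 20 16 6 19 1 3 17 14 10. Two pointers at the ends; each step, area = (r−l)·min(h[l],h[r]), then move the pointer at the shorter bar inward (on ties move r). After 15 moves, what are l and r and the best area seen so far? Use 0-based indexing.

l=0 r=17: min(18,10)*17=170 best=170 *, r--
l=0 r=16: min(18,14)*16=224 best=224 *, r--
l=0 r=15: min(18,17)*15=255 best=255 *, r--
l=0 r=14: min(18,3)*14=42 best=255, r--
l=0 r=13: min(18,1)*13=13 best=255, r--
l=0 r=12: min(18,19)*12=216 best=255, l++
l=1 r=12: min(16,19)*11=176 best=255, l++
l=2 r=12: min(7,19)*10=70 best=255, l++
l=3 r=12: min(17,19)*9=153 best=255, l++
l=4 r=12: min(5,19)*8=40 best=255, l++
l=5 r=12: min(11,19)*7=77 best=255, l++
l=6 r=12: min(14,19)*6=84 best=255, l++
l=7 r=12: min(11,19)*5=55 best=255, l++
l=8 r=12: min(14,19)*4=56 best=255, l++
l=9 r=12: min(20,19)*3=57 best=255, r--

l=9, r=11, best area=255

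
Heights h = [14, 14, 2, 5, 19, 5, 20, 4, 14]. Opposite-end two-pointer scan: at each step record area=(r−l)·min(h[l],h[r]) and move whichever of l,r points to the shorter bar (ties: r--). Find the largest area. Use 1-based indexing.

[1,9] min(14,14)*8=112 best=112 * → r--
[1,8] min(14,4)*7=28 best=112 → r--
[1,7] min(14,20)*6=84 best=112 → l++
[2,7] min(14,20)*5=70 best=112 → l++
[3,7] min(2,20)*4=8 best=112 → l++
[4,7] min(5,20)*3=15 best=112 → l++
[5,7] min(19,20)*2=38 best=112 → l++
[6,7] min(5,20)*1=5 best=112 → l++

max area = 112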